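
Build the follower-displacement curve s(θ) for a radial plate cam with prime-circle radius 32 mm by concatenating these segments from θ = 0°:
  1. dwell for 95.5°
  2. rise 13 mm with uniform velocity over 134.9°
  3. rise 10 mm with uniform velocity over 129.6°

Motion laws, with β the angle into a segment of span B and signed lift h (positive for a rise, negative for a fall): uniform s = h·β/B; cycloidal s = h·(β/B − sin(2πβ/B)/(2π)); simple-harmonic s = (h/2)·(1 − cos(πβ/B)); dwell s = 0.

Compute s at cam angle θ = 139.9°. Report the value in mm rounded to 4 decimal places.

seg 1 [0°–95.5°] dwell: s stays 0.0000
seg 2 [95.5°–230.4°] uniform, h=13: θ=139.9° here. β=44.4, B=134.9. 13·44.4/134.9 = 4.2787 → s = 4.2787

4.2787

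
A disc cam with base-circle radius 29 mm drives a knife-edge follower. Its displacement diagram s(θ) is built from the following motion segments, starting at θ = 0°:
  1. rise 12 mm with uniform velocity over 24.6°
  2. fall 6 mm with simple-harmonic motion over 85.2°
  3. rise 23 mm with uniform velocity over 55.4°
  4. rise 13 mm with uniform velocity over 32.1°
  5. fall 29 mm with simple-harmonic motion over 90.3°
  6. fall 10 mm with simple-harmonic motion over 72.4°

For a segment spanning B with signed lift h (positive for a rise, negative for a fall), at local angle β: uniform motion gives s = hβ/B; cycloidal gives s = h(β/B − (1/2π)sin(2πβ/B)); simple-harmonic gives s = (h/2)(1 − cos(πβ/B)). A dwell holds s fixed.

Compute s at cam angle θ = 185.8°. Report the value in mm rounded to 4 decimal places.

seg 1 [0°–24.6°] uniform, h=12: full span → s += 12 → s = 12.0000
seg 2 [24.6°–109.8°] simple-harmonic, h=-6: full span → s += -6 → s = 6.0000
seg 3 [109.8°–165.2°] uniform, h=23: full span → s += 23 → s = 29.0000
seg 4 [165.2°–197.3°] uniform, h=13: θ=185.8° here. β=20.6, B=32.1. 13·20.6/32.1 = 8.3427 → s = 37.3427

37.3427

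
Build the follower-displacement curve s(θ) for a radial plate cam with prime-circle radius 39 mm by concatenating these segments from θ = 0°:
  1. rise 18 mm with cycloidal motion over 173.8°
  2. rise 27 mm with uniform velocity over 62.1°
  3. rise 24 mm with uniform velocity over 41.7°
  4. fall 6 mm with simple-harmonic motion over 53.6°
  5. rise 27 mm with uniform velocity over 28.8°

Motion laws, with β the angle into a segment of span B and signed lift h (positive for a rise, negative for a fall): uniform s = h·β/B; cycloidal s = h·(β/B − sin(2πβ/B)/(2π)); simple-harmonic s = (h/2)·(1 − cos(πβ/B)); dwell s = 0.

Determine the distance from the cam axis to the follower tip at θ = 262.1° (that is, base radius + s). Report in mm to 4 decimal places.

seg 1 [0°–173.8°] cycloidal, h=18: full span → s += 18 → s = 18.0000
seg 2 [173.8°–235.9°] uniform, h=27: full span → s += 27 → s = 45.0000
seg 3 [235.9°–277.6°] uniform, h=24: θ=262.1° here. β=26.2, B=41.7. 24·26.2/41.7 = 15.0791 → s = 60.0791
radial distance = base radius + s = 39 + 60.0791 = 99.0791

99.0791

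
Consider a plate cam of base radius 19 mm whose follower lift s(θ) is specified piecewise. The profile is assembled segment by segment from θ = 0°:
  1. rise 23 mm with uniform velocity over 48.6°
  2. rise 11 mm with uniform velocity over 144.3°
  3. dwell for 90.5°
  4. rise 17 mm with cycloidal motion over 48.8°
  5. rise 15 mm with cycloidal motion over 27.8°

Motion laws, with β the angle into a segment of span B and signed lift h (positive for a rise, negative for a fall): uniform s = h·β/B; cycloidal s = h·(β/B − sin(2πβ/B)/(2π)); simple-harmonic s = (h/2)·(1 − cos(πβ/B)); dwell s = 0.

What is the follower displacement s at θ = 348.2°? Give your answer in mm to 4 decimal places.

seg 1 [0°–48.6°] uniform, h=23: full span → s += 23 → s = 23.0000
seg 2 [48.6°–192.9°] uniform, h=11: full span → s += 11 → s = 34.0000
seg 3 [192.9°–283.4°] dwell: s stays 34.0000
seg 4 [283.4°–332.2°] cycloidal, h=17: full span → s += 17 → s = 51.0000
seg 5 [332.2°–360°] cycloidal, h=15: θ=348.2° here. β=16, B=27.8. 15·(0.5755 − sin(2π·0.5755)/(2π)) = 9.7241 → s = 60.7241

60.7241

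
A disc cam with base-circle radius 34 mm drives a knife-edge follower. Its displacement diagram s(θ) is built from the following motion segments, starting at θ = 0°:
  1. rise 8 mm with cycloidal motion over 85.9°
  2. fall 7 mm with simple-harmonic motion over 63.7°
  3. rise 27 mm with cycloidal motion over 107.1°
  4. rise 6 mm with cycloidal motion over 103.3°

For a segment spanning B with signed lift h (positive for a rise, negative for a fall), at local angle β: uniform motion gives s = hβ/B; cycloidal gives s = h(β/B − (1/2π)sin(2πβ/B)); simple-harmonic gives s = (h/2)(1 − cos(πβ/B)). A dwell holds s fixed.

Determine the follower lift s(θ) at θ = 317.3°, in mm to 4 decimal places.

seg 1 [0°–85.9°] cycloidal, h=8: full span → s += 8 → s = 8.0000
seg 2 [85.9°–149.6°] simple-harmonic, h=-7: full span → s += -7 → s = 1.0000
seg 3 [149.6°–256.7°] cycloidal, h=27: full span → s += 27 → s = 28.0000
seg 4 [256.7°–360°] cycloidal, h=6: θ=317.3° here. β=60.6, B=103.3. 6·(0.5866 − sin(2π·0.5866)/(2π)) = 4.0144 → s = 32.0144

32.0144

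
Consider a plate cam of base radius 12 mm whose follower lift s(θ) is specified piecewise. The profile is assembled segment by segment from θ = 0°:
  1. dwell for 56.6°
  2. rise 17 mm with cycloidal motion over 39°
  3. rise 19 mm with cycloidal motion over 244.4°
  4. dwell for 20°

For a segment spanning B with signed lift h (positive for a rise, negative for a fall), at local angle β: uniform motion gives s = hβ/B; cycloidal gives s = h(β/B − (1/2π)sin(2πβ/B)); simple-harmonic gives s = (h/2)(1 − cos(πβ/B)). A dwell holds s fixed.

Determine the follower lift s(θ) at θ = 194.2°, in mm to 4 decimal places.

seg 1 [0°–56.6°] dwell: s stays 0.0000
seg 2 [56.6°–95.6°] cycloidal, h=17: full span → s += 17 → s = 17.0000
seg 3 [95.6°–340°] cycloidal, h=19: θ=194.2° here. β=98.6, B=244.4. 19·(0.4034 − sin(2π·0.4034)/(2π)) = 5.9411 → s = 22.9411

22.9411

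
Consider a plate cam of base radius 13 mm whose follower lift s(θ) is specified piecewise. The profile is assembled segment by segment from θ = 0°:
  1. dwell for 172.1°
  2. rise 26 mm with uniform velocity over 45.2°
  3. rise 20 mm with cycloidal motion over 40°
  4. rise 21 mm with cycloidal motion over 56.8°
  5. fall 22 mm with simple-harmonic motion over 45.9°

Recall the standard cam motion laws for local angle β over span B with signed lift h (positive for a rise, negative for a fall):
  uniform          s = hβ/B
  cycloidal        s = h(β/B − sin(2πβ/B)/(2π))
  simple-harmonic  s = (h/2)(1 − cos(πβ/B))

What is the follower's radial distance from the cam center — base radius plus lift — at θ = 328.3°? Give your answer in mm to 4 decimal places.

seg 1 [0°–172.1°] dwell: s stays 0.0000
seg 2 [172.1°–217.3°] uniform, h=26: full span → s += 26 → s = 26.0000
seg 3 [217.3°–257.3°] cycloidal, h=20: full span → s += 20 → s = 46.0000
seg 4 [257.3°–314.1°] cycloidal, h=21: full span → s += 21 → s = 67.0000
seg 5 [314.1°–360°] simple-harmonic, h=-22: θ=328.3° here. β=14.2, B=45.9. -22/2·(1 − cos(π·0.3094)) = -4.7990 → s = 62.2010
radial distance = base radius + s = 13 + 62.2010 = 75.2010

75.2010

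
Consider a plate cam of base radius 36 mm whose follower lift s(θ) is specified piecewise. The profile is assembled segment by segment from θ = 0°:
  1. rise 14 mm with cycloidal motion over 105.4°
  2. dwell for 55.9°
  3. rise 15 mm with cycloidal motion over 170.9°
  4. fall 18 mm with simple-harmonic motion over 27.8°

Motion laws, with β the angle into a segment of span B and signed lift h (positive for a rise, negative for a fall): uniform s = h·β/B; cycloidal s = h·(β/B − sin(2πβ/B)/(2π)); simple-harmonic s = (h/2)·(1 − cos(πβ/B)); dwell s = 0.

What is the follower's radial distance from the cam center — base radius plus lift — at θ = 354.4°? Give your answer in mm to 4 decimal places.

seg 1 [0°–105.4°] cycloidal, h=14: full span → s += 14 → s = 14.0000
seg 2 [105.4°–161.3°] dwell: s stays 14.0000
seg 3 [161.3°–332.2°] cycloidal, h=15: full span → s += 15 → s = 29.0000
seg 4 [332.2°–360°] simple-harmonic, h=-18: θ=354.4° here. β=22.2, B=27.8. -18/2·(1 − cos(π·0.7986)) = -16.2572 → s = 12.7428
radial distance = base radius + s = 36 + 12.7428 = 48.7428

48.7428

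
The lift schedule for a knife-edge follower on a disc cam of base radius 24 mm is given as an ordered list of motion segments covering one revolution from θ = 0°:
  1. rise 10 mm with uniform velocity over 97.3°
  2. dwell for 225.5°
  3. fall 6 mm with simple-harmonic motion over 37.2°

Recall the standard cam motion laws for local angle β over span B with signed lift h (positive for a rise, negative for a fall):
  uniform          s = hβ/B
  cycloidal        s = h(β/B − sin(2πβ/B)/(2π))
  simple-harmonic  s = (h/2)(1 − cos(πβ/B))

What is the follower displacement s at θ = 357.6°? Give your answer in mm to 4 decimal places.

seg 1 [0°–97.3°] uniform, h=10: full span → s += 10 → s = 10.0000
seg 2 [97.3°–322.8°] dwell: s stays 10.0000
seg 3 [322.8°–360°] simple-harmonic, h=-6: θ=357.6° here. β=34.8, B=37.2. -6/2·(1 − cos(π·0.9355)) = -5.9386 → s = 4.0614

4.0614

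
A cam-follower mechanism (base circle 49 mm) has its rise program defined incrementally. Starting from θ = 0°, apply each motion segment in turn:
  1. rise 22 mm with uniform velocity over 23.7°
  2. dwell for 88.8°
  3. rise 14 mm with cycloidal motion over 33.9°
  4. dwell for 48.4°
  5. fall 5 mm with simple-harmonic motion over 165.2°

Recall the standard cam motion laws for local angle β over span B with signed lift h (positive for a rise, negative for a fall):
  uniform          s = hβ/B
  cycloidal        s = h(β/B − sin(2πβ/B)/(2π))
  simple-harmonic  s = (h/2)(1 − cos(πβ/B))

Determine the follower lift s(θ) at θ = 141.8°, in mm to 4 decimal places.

seg 1 [0°–23.7°] uniform, h=22: full span → s += 22 → s = 22.0000
seg 2 [23.7°–112.5°] dwell: s stays 22.0000
seg 3 [112.5°–146.4°] cycloidal, h=14: θ=141.8° here. β=29.3, B=33.9. 14·(0.8643 − sin(2π·0.8643)/(2π)) = 13.7781 → s = 35.7781

35.7781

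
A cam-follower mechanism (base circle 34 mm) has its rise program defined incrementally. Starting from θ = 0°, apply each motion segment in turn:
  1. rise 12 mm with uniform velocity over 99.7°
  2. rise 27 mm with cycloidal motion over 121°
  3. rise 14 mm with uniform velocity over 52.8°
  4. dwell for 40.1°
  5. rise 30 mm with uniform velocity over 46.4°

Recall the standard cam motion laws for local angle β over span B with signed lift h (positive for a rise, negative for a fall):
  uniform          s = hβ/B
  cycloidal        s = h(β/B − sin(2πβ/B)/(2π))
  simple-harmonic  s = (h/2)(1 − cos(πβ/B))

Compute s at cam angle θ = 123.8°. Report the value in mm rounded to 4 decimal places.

seg 1 [0°–99.7°] uniform, h=12: full span → s += 12 → s = 12.0000
seg 2 [99.7°–220.7°] cycloidal, h=27: θ=123.8° here. β=24.1, B=121. 27·(0.1992 − sin(2π·0.1992)/(2π)) = 1.2978 → s = 13.2978

13.2978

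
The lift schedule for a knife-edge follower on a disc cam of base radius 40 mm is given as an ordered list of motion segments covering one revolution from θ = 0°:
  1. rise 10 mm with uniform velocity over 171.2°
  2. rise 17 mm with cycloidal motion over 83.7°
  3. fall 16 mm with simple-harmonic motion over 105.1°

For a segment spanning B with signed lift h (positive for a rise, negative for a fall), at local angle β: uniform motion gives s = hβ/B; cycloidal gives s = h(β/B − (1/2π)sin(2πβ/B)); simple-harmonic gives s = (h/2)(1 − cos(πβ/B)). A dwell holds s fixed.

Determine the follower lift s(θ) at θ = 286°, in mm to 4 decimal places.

seg 1 [0°–171.2°] uniform, h=10: full span → s += 10 → s = 10.0000
seg 2 [171.2°–254.9°] cycloidal, h=17: full span → s += 17 → s = 27.0000
seg 3 [254.9°–360°] simple-harmonic, h=-16: θ=286° here. β=31.1, B=105.1. -16/2·(1 − cos(π·0.2959)) = -3.2149 → s = 23.7851

23.7851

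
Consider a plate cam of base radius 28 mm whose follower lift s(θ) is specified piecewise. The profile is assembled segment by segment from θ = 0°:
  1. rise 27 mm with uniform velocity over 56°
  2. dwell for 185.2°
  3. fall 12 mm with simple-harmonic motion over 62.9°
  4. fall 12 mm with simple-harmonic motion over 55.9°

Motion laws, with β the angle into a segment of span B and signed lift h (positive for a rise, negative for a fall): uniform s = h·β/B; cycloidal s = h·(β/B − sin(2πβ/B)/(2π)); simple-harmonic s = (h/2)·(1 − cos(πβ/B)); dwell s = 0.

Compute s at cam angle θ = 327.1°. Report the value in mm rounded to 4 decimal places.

seg 1 [0°–56°] uniform, h=27: full span → s += 27 → s = 27.0000
seg 2 [56°–241.2°] dwell: s stays 27.0000
seg 3 [241.2°–304.1°] simple-harmonic, h=-12: full span → s += -12 → s = 15.0000
seg 4 [304.1°–360°] simple-harmonic, h=-12: θ=327.1° here. β=23, B=55.9. -12/2·(1 − cos(π·0.4114)) = -4.3523 → s = 10.6477

10.6477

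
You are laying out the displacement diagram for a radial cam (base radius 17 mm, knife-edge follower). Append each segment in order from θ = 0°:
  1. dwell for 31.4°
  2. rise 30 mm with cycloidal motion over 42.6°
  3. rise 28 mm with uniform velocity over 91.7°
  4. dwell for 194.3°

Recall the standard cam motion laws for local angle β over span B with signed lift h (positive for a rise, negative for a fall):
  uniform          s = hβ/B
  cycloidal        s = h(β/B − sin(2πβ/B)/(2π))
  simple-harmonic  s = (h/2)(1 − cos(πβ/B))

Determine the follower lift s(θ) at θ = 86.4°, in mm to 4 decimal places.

seg 1 [0°–31.4°] dwell: s stays 0.0000
seg 2 [31.4°–74°] cycloidal, h=30: full span → s += 30 → s = 30.0000
seg 3 [74°–165.7°] uniform, h=28: θ=86.4° here. β=12.4, B=91.7. 28·12.4/91.7 = 3.7863 → s = 33.7863

33.7863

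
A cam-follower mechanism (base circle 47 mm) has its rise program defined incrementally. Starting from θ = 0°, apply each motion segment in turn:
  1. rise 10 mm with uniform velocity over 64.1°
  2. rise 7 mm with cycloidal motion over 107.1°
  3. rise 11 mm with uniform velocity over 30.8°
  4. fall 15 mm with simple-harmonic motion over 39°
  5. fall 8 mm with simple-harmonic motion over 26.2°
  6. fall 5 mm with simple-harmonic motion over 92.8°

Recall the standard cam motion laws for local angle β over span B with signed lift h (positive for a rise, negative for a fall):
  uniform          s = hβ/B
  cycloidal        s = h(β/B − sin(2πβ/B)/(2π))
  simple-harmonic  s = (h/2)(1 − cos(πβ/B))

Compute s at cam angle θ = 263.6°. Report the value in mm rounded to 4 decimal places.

seg 1 [0°–64.1°] uniform, h=10: full span → s += 10 → s = 10.0000
seg 2 [64.1°–171.2°] cycloidal, h=7: full span → s += 7 → s = 17.0000
seg 3 [171.2°–202°] uniform, h=11: full span → s += 11 → s = 28.0000
seg 4 [202°–241°] simple-harmonic, h=-15: full span → s += -15 → s = 13.0000
seg 5 [241°–267.2°] simple-harmonic, h=-8: θ=263.6° here. β=22.6, B=26.2. -8/2·(1 − cos(π·0.8626)) = -7.6331 → s = 5.3669

5.3669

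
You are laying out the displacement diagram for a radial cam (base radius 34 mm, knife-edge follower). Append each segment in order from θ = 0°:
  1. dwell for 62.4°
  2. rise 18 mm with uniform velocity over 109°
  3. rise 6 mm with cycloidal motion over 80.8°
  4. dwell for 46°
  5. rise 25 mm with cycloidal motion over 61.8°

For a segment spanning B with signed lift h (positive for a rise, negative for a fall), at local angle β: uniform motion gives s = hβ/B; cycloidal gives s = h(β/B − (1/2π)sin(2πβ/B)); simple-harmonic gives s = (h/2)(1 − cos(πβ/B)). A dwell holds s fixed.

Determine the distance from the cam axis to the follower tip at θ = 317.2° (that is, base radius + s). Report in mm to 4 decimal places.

seg 1 [0°–62.4°] dwell: s stays 0.0000
seg 2 [62.4°–171.4°] uniform, h=18: full span → s += 18 → s = 18.0000
seg 3 [171.4°–252.2°] cycloidal, h=6: full span → s += 6 → s = 24.0000
seg 4 [252.2°–298.2°] dwell: s stays 24.0000
seg 5 [298.2°–360°] cycloidal, h=25: θ=317.2° here. β=19, B=61.8. 25·(0.3074 − sin(2π·0.3074)/(2π)) = 3.9636 → s = 27.9636
radial distance = base radius + s = 34 + 27.9636 = 61.9636

61.9636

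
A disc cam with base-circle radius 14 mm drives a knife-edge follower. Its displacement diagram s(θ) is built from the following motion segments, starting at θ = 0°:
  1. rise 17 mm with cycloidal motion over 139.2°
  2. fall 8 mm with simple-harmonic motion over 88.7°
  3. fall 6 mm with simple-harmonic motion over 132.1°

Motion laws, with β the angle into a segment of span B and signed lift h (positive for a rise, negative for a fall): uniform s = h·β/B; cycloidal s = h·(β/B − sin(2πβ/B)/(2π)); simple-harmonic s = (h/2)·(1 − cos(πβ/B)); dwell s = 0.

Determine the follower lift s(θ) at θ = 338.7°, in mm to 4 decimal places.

seg 1 [0°–139.2°] cycloidal, h=17: full span → s += 17 → s = 17.0000
seg 2 [139.2°–227.9°] simple-harmonic, h=-8: full span → s += -8 → s = 9.0000
seg 3 [227.9°–360°] simple-harmonic, h=-6: θ=338.7° here. β=110.8, B=132.1. -6/2·(1 − cos(π·0.8388)) = -5.6233 → s = 3.3767

3.3767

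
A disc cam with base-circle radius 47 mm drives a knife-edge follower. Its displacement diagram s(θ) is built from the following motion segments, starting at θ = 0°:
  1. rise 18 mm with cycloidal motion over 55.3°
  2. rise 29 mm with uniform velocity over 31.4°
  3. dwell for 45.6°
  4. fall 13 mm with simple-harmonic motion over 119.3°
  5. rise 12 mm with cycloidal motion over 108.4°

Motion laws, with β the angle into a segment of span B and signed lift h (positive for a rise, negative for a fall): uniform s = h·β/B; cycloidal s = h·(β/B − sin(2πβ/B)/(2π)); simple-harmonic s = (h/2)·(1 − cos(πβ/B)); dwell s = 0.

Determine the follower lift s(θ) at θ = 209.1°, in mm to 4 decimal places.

seg 1 [0°–55.3°] cycloidal, h=18: full span → s += 18 → s = 18.0000
seg 2 [55.3°–86.7°] uniform, h=29: full span → s += 29 → s = 47.0000
seg 3 [86.7°–132.3°] dwell: s stays 47.0000
seg 4 [132.3°–251.6°] simple-harmonic, h=-13: θ=209.1° here. β=76.8, B=119.3. -13/2·(1 − cos(π·0.6438)) = -9.3368 → s = 37.6632

37.6632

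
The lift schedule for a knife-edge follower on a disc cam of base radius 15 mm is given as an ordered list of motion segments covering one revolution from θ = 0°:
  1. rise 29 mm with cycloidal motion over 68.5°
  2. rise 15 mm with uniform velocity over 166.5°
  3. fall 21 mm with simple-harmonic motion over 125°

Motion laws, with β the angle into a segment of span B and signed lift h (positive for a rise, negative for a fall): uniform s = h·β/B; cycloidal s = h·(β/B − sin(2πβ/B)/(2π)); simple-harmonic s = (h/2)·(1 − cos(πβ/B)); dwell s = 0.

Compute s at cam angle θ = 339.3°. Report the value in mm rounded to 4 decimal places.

seg 1 [0°–68.5°] cycloidal, h=29: full span → s += 29 → s = 29.0000
seg 2 [68.5°–235°] uniform, h=15: full span → s += 15 → s = 44.0000
seg 3 [235°–360°] simple-harmonic, h=-21: θ=339.3° here. β=104.3, B=125. -21/2·(1 − cos(π·0.8344)) = -19.6108 → s = 24.3892

24.3892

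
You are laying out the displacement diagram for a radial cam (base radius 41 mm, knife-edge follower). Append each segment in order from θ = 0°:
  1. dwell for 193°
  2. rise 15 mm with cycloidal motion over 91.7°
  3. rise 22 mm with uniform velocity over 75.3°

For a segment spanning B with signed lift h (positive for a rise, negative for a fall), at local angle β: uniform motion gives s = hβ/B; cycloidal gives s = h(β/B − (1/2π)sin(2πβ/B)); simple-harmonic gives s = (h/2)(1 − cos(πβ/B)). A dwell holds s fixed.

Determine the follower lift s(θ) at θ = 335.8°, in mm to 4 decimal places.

seg 1 [0°–193°] dwell: s stays 0.0000
seg 2 [193°–284.7°] cycloidal, h=15: full span → s += 15 → s = 15.0000
seg 3 [284.7°–360°] uniform, h=22: θ=335.8° here. β=51.1, B=75.3. 22·51.1/75.3 = 14.9296 → s = 29.9296

29.9296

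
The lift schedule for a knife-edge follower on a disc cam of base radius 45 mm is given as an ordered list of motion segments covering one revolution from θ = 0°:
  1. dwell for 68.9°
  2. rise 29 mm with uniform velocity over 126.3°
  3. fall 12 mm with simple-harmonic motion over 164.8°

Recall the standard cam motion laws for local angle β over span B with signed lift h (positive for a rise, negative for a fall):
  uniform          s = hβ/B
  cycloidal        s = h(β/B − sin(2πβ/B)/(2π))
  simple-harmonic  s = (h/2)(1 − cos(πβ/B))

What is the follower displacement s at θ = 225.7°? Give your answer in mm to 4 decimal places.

seg 1 [0°–68.9°] dwell: s stays 0.0000
seg 2 [68.9°–195.2°] uniform, h=29: full span → s += 29 → s = 29.0000
seg 3 [195.2°–360°] simple-harmonic, h=-12: θ=225.7° here. β=30.5, B=164.8. -12/2·(1 − cos(π·0.1851)) = -0.9859 → s = 28.0141

28.0141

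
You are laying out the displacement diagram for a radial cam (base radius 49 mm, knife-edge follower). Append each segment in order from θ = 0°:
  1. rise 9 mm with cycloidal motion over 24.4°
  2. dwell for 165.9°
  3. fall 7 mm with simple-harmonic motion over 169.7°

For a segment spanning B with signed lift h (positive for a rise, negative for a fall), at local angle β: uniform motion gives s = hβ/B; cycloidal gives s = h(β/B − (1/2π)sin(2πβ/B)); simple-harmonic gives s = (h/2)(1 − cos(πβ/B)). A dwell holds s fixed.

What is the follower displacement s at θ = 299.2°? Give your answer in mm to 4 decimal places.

seg 1 [0°–24.4°] cycloidal, h=9: full span → s += 9 → s = 9.0000
seg 2 [24.4°–190.3°] dwell: s stays 9.0000
seg 3 [190.3°–360°] simple-harmonic, h=-7: θ=299.2° here. β=108.9, B=169.7. -7/2·(1 − cos(π·0.6417)) = -5.0073 → s = 3.9927

3.9927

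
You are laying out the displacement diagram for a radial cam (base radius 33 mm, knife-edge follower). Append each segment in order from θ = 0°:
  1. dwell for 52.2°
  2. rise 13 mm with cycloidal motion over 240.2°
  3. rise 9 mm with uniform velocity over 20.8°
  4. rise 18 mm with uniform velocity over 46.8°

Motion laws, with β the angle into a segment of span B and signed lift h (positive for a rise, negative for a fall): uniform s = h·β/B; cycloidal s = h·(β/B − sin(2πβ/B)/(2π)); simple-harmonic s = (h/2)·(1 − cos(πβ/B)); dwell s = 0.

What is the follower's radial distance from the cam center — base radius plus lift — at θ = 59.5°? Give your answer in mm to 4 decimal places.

seg 1 [0°–52.2°] dwell: s stays 0.0000
seg 2 [52.2°–292.4°] cycloidal, h=13: θ=59.5° here. β=7.3, B=240.2. 13·(0.0304 − sin(2π·0.0304)/(2π)) = 0.0024 → s = 0.0024
radial distance = base radius + s = 33 + 0.0024 = 33.0024

33.0024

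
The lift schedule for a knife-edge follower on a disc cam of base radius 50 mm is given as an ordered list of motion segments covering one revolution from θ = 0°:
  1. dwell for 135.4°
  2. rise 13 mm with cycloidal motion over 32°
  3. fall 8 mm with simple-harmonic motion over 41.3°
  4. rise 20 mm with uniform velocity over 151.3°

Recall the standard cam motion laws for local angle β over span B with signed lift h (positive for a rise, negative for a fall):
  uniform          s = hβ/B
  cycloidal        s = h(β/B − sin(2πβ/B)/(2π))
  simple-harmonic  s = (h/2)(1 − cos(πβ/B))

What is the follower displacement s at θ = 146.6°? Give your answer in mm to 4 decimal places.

seg 1 [0°–135.4°] dwell: s stays 0.0000
seg 2 [135.4°–167.4°] cycloidal, h=13: θ=146.6° here. β=11.2, B=32. 13·(0.3500 − sin(2π·0.3500)/(2π)) = 2.8761 → s = 2.8761

2.8761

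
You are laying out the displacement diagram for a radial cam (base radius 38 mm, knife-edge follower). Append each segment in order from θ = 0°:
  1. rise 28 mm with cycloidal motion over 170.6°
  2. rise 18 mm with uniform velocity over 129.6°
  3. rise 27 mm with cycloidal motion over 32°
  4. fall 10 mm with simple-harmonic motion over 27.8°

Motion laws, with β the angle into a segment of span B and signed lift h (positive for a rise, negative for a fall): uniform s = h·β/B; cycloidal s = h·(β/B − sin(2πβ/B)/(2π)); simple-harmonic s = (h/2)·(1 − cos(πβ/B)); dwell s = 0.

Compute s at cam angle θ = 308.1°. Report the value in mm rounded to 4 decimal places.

seg 1 [0°–170.6°] cycloidal, h=28: full span → s += 28 → s = 28.0000
seg 2 [170.6°–300.2°] uniform, h=18: full span → s += 18 → s = 46.0000
seg 3 [300.2°–332.2°] cycloidal, h=27: θ=308.1° here. β=7.9, B=32. 27·(0.2469 − sin(2π·0.2469)/(2π)) = 2.3693 → s = 48.3693

48.3693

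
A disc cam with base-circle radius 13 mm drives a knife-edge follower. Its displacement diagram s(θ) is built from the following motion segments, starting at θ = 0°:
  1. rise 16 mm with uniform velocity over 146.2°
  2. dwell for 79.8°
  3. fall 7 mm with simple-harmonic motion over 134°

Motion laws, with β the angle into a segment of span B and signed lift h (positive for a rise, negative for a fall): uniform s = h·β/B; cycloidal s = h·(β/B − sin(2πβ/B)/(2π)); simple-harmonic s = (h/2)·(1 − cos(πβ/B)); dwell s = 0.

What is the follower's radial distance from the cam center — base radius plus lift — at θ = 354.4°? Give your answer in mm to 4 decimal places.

seg 1 [0°–146.2°] uniform, h=16: full span → s += 16 → s = 16.0000
seg 2 [146.2°–226°] dwell: s stays 16.0000
seg 3 [226°–360°] simple-harmonic, h=-7: θ=354.4° here. β=128.4, B=134. -7/2·(1 − cos(π·0.9582)) = -6.9699 → s = 9.0301
radial distance = base radius + s = 13 + 9.0301 = 22.0301

22.0301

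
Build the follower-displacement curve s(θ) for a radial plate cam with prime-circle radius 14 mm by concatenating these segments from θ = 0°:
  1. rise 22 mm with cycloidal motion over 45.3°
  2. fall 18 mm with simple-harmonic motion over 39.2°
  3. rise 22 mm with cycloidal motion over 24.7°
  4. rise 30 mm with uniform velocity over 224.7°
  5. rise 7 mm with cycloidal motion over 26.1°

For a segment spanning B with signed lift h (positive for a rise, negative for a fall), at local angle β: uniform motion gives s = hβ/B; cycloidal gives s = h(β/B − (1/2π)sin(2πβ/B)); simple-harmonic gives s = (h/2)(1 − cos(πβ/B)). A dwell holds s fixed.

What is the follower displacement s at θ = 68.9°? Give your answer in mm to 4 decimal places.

seg 1 [0°–45.3°] cycloidal, h=22: full span → s += 22 → s = 22.0000
seg 2 [45.3°–84.5°] simple-harmonic, h=-18: θ=68.9° here. β=23.6, B=39.2. -18/2·(1 − cos(π·0.6020)) = -11.8360 → s = 10.1640

10.1640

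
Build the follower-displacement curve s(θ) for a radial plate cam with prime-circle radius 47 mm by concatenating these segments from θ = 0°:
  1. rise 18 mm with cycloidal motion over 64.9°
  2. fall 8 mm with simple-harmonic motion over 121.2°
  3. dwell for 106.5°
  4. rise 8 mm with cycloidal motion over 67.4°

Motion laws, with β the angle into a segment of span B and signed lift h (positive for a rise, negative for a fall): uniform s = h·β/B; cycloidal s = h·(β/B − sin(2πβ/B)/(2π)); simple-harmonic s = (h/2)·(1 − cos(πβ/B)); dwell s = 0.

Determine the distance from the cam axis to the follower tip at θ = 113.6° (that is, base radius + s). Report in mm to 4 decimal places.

seg 1 [0°–64.9°] cycloidal, h=18: full span → s += 18 → s = 18.0000
seg 2 [64.9°–186.1°] simple-harmonic, h=-8: θ=113.6° here. β=48.7, B=121.2. -8/2·(1 − cos(π·0.4018)) = -2.7856 → s = 15.2144
radial distance = base radius + s = 47 + 15.2144 = 62.2144

62.2144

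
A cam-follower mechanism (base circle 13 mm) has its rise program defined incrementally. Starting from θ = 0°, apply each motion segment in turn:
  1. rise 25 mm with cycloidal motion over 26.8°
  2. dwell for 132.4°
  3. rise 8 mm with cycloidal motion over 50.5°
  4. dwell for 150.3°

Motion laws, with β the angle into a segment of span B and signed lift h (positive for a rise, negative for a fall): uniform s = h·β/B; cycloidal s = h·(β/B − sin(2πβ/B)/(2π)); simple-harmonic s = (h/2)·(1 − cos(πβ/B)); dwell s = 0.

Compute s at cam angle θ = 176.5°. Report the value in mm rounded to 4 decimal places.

seg 1 [0°–26.8°] cycloidal, h=25: full span → s += 25 → s = 25.0000
seg 2 [26.8°–159.2°] dwell: s stays 25.0000
seg 3 [159.2°–209.7°] cycloidal, h=8: θ=176.5° here. β=17.3, B=50.5. 8·(0.3426 − sin(2π·0.3426)/(2π)) = 1.6767 → s = 26.6767

26.6767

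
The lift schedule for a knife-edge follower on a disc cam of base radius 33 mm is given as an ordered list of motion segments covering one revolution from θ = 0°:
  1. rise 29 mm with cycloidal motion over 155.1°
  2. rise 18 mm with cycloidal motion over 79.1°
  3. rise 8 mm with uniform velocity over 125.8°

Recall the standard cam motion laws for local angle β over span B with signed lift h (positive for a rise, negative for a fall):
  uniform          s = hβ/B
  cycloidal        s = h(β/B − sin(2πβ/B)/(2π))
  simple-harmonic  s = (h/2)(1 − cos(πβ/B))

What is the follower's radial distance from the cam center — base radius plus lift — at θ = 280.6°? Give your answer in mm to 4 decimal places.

seg 1 [0°–155.1°] cycloidal, h=29: full span → s += 29 → s = 29.0000
seg 2 [155.1°–234.2°] cycloidal, h=18: full span → s += 18 → s = 47.0000
seg 3 [234.2°–360°] uniform, h=8: θ=280.6° here. β=46.4, B=125.8. 8·46.4/125.8 = 2.9507 → s = 49.9507
radial distance = base radius + s = 33 + 49.9507 = 82.9507

82.9507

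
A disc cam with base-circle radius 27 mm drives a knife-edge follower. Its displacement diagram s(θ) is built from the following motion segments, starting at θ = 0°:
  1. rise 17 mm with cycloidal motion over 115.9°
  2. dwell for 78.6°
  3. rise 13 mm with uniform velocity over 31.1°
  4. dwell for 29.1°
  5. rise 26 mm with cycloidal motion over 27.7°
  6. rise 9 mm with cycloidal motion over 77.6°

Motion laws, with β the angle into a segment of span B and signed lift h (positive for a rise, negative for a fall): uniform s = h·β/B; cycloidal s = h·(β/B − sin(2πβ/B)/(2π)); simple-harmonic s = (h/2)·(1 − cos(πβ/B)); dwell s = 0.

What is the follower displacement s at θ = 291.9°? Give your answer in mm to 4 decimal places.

seg 1 [0°–115.9°] cycloidal, h=17: full span → s += 17 → s = 17.0000
seg 2 [115.9°–194.5°] dwell: s stays 17.0000
seg 3 [194.5°–225.6°] uniform, h=13: full span → s += 13 → s = 30.0000
seg 4 [225.6°–254.7°] dwell: s stays 30.0000
seg 5 [254.7°–282.4°] cycloidal, h=26: full span → s += 26 → s = 56.0000
seg 6 [282.4°–360°] cycloidal, h=9: θ=291.9° here. β=9.5, B=77.6. 9·(0.1224 − sin(2π·0.1224)/(2π)) = 0.1055 → s = 56.1055

56.1055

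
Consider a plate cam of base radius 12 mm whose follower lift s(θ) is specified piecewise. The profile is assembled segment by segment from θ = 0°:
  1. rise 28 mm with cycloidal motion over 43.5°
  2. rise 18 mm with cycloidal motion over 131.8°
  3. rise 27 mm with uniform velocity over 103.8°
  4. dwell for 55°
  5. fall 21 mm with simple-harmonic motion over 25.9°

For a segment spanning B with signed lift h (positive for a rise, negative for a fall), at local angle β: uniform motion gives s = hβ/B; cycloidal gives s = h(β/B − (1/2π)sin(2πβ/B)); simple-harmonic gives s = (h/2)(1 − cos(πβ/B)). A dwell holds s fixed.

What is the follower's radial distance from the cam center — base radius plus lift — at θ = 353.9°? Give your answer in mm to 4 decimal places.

seg 1 [0°–43.5°] cycloidal, h=28: full span → s += 28 → s = 28.0000
seg 2 [43.5°–175.3°] cycloidal, h=18: full span → s += 18 → s = 46.0000
seg 3 [175.3°–279.1°] uniform, h=27: full span → s += 27 → s = 73.0000
seg 4 [279.1°–334.1°] dwell: s stays 73.0000
seg 5 [334.1°–360°] simple-harmonic, h=-21: θ=353.9° here. β=19.8, B=25.9. -21/2·(1 − cos(π·0.7645)) = -18.2545 → s = 54.7455
radial distance = base radius + s = 12 + 54.7455 = 66.7455

66.7455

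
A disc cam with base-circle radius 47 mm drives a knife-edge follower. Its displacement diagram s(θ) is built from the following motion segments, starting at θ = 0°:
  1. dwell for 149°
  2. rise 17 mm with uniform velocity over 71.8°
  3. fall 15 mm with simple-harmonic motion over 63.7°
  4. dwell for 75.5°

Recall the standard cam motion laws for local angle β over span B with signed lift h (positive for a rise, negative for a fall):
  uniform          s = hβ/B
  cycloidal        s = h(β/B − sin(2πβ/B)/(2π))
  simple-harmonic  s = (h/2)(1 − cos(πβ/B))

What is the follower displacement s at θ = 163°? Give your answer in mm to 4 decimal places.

seg 1 [0°–149°] dwell: s stays 0.0000
seg 2 [149°–220.8°] uniform, h=17: θ=163° here. β=14, B=71.8. 17·14/71.8 = 3.3148 → s = 3.3148

3.3148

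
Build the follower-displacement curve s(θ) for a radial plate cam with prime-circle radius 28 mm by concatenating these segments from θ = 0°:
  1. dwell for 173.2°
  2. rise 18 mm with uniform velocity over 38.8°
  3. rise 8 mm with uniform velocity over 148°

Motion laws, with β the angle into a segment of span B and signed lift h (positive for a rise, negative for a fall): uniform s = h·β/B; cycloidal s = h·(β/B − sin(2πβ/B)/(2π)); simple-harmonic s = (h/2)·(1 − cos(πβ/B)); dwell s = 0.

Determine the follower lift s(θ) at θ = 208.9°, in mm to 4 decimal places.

seg 1 [0°–173.2°] dwell: s stays 0.0000
seg 2 [173.2°–212°] uniform, h=18: θ=208.9° here. β=35.7, B=38.8. 18·35.7/38.8 = 16.5619 → s = 16.5619

16.5619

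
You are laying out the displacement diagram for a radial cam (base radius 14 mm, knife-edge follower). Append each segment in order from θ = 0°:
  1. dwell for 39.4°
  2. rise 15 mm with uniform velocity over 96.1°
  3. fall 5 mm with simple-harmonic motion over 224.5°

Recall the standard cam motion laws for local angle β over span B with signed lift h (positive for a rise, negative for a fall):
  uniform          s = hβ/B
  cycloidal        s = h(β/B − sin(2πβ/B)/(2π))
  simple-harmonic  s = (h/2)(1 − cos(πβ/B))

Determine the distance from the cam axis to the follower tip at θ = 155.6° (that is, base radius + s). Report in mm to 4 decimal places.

seg 1 [0°–39.4°] dwell: s stays 0.0000
seg 2 [39.4°–135.5°] uniform, h=15: full span → s += 15 → s = 15.0000
seg 3 [135.5°–360°] simple-harmonic, h=-5: θ=155.6° here. β=20.1, B=224.5. -5/2·(1 − cos(π·0.0895)) = -0.0982 → s = 14.9018
radial distance = base radius + s = 14 + 14.9018 = 28.9018

28.9018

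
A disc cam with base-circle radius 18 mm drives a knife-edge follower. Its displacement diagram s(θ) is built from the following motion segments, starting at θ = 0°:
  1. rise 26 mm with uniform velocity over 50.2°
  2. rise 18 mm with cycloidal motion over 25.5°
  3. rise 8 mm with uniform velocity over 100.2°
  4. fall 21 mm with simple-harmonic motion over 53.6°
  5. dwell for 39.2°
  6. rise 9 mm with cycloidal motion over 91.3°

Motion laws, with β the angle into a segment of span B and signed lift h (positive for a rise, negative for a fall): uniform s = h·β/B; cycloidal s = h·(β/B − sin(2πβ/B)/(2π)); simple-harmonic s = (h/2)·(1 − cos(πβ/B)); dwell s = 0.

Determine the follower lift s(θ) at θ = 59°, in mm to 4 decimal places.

seg 1 [0°–50.2°] uniform, h=26: full span → s += 26 → s = 26.0000
seg 2 [50.2°–75.7°] cycloidal, h=18: θ=59° here. β=8.8, B=25.5. 18·(0.3451 − sin(2π·0.3451)/(2π)) = 3.8433 → s = 29.8433

29.8433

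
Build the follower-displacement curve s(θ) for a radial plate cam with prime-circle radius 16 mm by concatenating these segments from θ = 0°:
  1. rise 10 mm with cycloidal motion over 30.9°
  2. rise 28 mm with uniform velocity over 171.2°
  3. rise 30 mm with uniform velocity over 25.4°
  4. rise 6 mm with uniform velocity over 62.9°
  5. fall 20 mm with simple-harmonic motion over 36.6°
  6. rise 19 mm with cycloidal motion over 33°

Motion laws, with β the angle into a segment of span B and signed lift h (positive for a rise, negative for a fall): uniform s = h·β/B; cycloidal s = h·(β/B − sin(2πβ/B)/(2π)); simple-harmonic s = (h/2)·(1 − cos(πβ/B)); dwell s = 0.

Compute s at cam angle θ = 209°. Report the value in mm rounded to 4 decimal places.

seg 1 [0°–30.9°] cycloidal, h=10: full span → s += 10 → s = 10.0000
seg 2 [30.9°–202.1°] uniform, h=28: full span → s += 28 → s = 38.0000
seg 3 [202.1°–227.5°] uniform, h=30: θ=209° here. β=6.9, B=25.4. 30·6.9/25.4 = 8.1496 → s = 46.1496

46.1496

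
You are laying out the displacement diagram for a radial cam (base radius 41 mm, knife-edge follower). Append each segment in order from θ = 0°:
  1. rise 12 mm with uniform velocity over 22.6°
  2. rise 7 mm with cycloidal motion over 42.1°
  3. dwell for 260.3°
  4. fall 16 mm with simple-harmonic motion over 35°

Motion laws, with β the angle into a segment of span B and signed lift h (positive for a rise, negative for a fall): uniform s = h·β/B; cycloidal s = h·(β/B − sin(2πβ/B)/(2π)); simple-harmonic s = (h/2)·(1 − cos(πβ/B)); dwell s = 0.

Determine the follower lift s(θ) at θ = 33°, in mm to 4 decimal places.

seg 1 [0°–22.6°] uniform, h=12: full span → s += 12 → s = 12.0000
seg 2 [22.6°–64.7°] cycloidal, h=7: θ=33° here. β=10.4, B=42.1. 7·(0.2470 − sin(2π·0.2470)/(2π)) = 0.6153 → s = 12.6153

12.6153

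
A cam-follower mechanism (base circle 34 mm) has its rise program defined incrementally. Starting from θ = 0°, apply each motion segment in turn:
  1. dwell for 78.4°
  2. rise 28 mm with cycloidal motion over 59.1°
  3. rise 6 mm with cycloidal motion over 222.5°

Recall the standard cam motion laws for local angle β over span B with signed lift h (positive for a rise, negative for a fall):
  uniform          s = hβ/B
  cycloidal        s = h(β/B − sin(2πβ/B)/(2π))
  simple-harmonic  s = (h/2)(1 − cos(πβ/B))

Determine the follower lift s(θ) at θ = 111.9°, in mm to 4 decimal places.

seg 1 [0°–78.4°] dwell: s stays 0.0000
seg 2 [78.4°–137.5°] cycloidal, h=28: θ=111.9° here. β=33.5, B=59.1. 28·(0.5668 − sin(2π·0.5668)/(2π)) = 17.6883 → s = 17.6883

17.6883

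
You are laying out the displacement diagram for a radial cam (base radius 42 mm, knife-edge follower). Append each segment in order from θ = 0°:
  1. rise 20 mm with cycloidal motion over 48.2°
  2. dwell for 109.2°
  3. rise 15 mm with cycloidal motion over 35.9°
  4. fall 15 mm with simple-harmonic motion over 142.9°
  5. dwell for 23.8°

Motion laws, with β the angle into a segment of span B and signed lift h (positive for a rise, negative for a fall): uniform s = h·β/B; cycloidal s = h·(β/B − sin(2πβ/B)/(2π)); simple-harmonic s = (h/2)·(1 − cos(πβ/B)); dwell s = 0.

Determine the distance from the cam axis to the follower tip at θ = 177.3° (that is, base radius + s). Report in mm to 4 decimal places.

seg 1 [0°–48.2°] cycloidal, h=20: full span → s += 20 → s = 20.0000
seg 2 [48.2°–157.4°] dwell: s stays 20.0000
seg 3 [157.4°–193.3°] cycloidal, h=15: θ=177.3° here. β=19.9, B=35.9. 15·(0.5543 − sin(2π·0.5543)/(2π)) = 9.1138 → s = 29.1138
radial distance = base radius + s = 42 + 29.1138 = 71.1138

71.1138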